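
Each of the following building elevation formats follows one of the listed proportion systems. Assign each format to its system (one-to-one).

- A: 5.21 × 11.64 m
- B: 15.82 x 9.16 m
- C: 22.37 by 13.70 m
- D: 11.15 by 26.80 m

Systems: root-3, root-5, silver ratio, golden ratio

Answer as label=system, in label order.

A=root-5, B=root-3, C=golden ratio, D=silver ratio

A = 11.64/5.21 ≈ 2.234 → root-5 (2.236)
B = 15.82/9.16 ≈ 1.727 → root-3 (1.732)
C = 22.37/13.70 ≈ 1.633 → golden ratio (1.618)
D = 26.80/11.15 ≈ 2.404 → silver ratio (2.414)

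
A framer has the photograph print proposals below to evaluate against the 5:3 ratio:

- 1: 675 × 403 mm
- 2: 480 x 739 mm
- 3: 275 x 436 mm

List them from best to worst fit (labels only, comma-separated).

1, 3, 2

Ratios: 1 = 675 / 403 ≈ 1.675; 2 = 739 / 480 ≈ 1.540; 3 = 436 / 275 ≈ 1.585.
|Δ from 1.667|: 1 0.008; 2 0.127; 3 0.082.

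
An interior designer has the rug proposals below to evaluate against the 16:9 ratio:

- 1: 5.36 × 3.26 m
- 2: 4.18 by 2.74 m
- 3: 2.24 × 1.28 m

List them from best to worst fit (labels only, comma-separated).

Ratios: 1 = 5.36 / 3.26 ≈ 1.644; 2 = 4.18 / 2.74 ≈ 1.526; 3 = 2.24 / 1.28 ≈ 1.750.
|Δ from 1.778|: 1 0.134; 2 0.252; 3 0.028.

3, 1, 2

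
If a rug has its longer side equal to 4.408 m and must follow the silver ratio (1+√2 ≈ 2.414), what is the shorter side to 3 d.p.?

silver ratio ≈ 2.41421.
Shorter side = 4.408 ÷ 2.41421 ≈ 1.82586 → 1.826 m.

1.826 m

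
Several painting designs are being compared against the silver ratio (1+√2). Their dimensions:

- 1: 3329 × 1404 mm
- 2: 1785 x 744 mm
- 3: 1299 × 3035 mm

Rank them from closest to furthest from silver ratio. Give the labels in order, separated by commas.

2, 1, 3

1: 3329/1404 ≈ 2.371 → |2.371 − 2.414| = 0.043
2: 1785/744 ≈ 2.399 → |2.399 − 2.414| = 0.015
3: 3035/1299 ≈ 2.336 → |2.336 − 2.414| = 0.078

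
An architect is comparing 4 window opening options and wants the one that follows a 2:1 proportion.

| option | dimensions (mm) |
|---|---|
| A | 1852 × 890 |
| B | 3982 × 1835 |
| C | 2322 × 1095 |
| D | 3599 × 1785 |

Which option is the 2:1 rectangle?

Target 2:1 ≈ 2.000.
A: 2.081 (Δ0.081)  B: 2.170 (Δ0.170)  C: 2.121 (Δ0.121)  D: 2.016 (Δ0.016)

D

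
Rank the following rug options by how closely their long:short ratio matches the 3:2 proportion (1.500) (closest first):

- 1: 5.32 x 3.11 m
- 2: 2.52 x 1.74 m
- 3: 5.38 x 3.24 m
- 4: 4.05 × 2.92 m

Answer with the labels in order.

Ratios: 1 = 5.32 / 3.11 ≈ 1.711; 2 = 2.52 / 1.74 ≈ 1.448; 3 = 5.38 / 3.24 ≈ 1.660; 4 = 4.05 / 2.92 ≈ 1.387.
|Δ from 1.500|: 1 0.211; 2 0.052; 3 0.160; 4 0.113.

2, 4, 3, 1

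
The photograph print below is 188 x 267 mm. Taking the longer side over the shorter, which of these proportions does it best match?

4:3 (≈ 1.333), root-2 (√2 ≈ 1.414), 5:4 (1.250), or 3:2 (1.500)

root-2

267/188 ≈ 1.420. Nearest candidates are root-2 (1.414, off by 0.006) and 3:2 (1.500, off by 0.080).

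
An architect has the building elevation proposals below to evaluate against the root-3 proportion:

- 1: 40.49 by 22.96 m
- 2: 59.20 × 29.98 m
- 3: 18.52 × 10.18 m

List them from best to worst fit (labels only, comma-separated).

Ratios: 1 = 40.49 / 22.96 ≈ 1.764; 2 = 59.20 / 29.98 ≈ 1.975; 3 = 18.52 / 10.18 ≈ 1.819.
|Δ from 1.732|: 1 0.032; 2 0.243; 3 0.087.

1, 3, 2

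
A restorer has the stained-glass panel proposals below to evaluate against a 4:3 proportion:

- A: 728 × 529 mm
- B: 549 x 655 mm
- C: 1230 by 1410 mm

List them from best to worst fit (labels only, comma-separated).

A, B, C

A: 728/529 ≈ 1.376 → |1.376 − 1.333| = 0.043
B: 655/549 ≈ 1.193 → |1.193 − 1.333| = 0.140
C: 1410/1230 ≈ 1.146 → |1.146 − 1.333| = 0.187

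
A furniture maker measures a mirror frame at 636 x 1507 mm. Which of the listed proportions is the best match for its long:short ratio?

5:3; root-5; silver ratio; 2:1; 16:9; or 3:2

1507/636 ≈ 2.369. Nearest candidates are silver ratio (2.414, off by 0.045) and root-5 (2.236, off by 0.133).

silver ratio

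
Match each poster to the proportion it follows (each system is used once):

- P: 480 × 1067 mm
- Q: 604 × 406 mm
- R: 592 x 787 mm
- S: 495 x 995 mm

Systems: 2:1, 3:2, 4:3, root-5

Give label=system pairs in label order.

P=root-5, Q=3:2, R=4:3, S=2:1

P = 1067/480 ≈ 2.223 → root-5 (2.236)
Q = 604/406 ≈ 1.488 → 3:2 (1.500)
R = 787/592 ≈ 1.329 → 4:3 (1.333)
S = 995/495 ≈ 2.010 → 2:1 (2.000)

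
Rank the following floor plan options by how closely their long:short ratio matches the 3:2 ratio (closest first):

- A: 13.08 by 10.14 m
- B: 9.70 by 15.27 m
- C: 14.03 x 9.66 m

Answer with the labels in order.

Ratios: A = 13.08 / 10.14 ≈ 1.290; B = 15.27 / 9.70 ≈ 1.574; C = 14.03 / 9.66 ≈ 1.452.
|Δ from 1.500|: A 0.210; B 0.074; C 0.048.

C, B, A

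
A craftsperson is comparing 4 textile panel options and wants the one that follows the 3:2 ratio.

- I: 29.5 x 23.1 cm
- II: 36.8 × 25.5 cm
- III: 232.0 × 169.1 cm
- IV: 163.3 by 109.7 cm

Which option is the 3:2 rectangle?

IV

Ratios (long/short): I ≈ 1.277; II ≈ 1.443; III ≈ 1.372; IV ≈ 1.489.
3:2 ≈ 1.500; option IV is nearest (Δ 0.011).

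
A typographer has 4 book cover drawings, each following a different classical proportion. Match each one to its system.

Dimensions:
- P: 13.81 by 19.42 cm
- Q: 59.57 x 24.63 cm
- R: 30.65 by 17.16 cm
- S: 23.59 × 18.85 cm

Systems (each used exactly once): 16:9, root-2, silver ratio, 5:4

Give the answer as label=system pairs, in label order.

P=root-2, Q=silver ratio, R=16:9, S=5:4

P = 19.42/13.81 ≈ 1.406 → root-2 (1.414)
Q = 59.57/24.63 ≈ 2.419 → silver ratio (2.414)
R = 30.65/17.16 ≈ 1.786 → 16:9 (1.778)
S = 23.59/18.85 ≈ 1.251 → 5:4 (1.250)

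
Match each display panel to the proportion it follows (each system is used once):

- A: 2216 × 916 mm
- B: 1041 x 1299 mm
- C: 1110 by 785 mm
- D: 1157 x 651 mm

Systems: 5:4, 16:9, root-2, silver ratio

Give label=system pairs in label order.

A=silver ratio, B=5:4, C=root-2, D=16:9

Ratios: A ≈ 2.419; B ≈ 1.248; C ≈ 1.414; D ≈ 1.777.
Targets: 5:4 ≈ 1.250; 16:9 ≈ 1.778; root-2 ≈ 1.414; silver ratio ≈ 2.414.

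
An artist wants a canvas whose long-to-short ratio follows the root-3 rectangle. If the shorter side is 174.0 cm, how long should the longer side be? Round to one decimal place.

root-3 ≈ 1.73205.
Longer side = 174.0 × 1.73205 ≈ 301.377 → 301.4 cm.

301.4 cm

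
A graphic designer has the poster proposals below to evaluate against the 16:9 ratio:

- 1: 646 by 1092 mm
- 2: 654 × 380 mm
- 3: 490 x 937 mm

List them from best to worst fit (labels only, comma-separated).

1: 1092/646 ≈ 1.690 → |1.690 − 1.778| = 0.088
2: 654/380 ≈ 1.721 → |1.721 − 1.778| = 0.057
3: 937/490 ≈ 1.912 → |1.912 − 1.778| = 0.134

2, 1, 3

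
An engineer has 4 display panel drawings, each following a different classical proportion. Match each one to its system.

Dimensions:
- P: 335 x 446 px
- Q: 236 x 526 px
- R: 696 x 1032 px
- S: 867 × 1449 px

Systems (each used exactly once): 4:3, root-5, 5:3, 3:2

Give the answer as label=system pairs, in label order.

Ratios: P ≈ 1.331; Q ≈ 2.229; R ≈ 1.483; S ≈ 1.671.
Targets: 4:3 ≈ 1.333; root-5 ≈ 2.236; 5:3 ≈ 1.667; 3:2 ≈ 1.500.

P=4:3, Q=root-5, R=3:2, S=5:3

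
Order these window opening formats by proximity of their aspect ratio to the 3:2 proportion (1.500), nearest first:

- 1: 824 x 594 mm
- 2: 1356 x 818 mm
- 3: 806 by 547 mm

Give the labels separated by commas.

Ratios: 1 = 824 / 594 ≈ 1.387; 2 = 1356 / 818 ≈ 1.658; 3 = 806 / 547 ≈ 1.473.
|Δ from 1.500|: 1 0.113; 2 0.158; 3 0.027.

3, 1, 2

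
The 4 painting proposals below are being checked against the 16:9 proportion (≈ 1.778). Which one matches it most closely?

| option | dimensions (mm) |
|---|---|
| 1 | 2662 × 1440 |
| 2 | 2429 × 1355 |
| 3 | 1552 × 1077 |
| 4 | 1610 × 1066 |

2

Target 16:9 ≈ 1.778.
1: 1.849 (Δ0.071)  2: 1.793 (Δ0.015)  3: 1.441 (Δ0.337)  4: 1.510 (Δ0.268)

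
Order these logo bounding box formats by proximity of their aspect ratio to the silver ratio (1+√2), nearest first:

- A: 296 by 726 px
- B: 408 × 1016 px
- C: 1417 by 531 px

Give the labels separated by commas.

A, B, C

A: 726/296 ≈ 2.453 → |2.453 − 2.414| = 0.039
B: 1016/408 ≈ 2.490 → |2.490 − 2.414| = 0.076
C: 1417/531 ≈ 2.669 → |2.669 − 2.414| = 0.255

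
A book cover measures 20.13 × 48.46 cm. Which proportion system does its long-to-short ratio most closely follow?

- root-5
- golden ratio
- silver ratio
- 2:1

Ratio = 48.46 / 20.13 ≈ 2.407.
Distances: root-5 2.236 (Δ 0.171); golden ratio 1.618 (Δ 0.789); silver ratio 2.414 (Δ 0.007); 2:1 2.000 (Δ 0.407).

silver ratio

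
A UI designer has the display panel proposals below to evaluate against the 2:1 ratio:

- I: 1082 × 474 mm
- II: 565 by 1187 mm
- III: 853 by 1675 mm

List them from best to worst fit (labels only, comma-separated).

Ratios: I = 1082 / 474 ≈ 2.283; II = 1187 / 565 ≈ 2.101; III = 1675 / 853 ≈ 1.964.
|Δ from 2.000|: I 0.283; II 0.101; III 0.036.

III, II, I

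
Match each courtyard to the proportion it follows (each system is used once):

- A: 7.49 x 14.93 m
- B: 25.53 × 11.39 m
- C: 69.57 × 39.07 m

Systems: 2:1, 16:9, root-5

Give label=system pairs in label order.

A=2:1, B=root-5, C=16:9

A = 14.93/7.49 ≈ 1.993 → 2:1 (2.000)
B = 25.53/11.39 ≈ 2.241 → root-5 (2.236)
C = 69.57/39.07 ≈ 1.781 → 16:9 (1.778)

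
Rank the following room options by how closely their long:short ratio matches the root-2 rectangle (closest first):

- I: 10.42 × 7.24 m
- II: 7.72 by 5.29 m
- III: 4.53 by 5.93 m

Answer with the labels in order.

Ratios: I = 10.42 / 7.24 ≈ 1.439; II = 7.72 / 5.29 ≈ 1.459; III = 5.93 / 4.53 ≈ 1.309.
|Δ from 1.414|: I 0.025; II 0.045; III 0.105.

I, II, III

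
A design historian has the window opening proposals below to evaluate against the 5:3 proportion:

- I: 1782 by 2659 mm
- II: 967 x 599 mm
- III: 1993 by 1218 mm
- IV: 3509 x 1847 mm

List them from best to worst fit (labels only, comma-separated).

I: 2659/1782 ≈ 1.492 → |1.492 − 1.667| = 0.175
II: 967/599 ≈ 1.614 → |1.614 − 1.667| = 0.053
III: 1993/1218 ≈ 1.636 → |1.636 − 1.667| = 0.031
IV: 3509/1847 ≈ 1.900 → |1.900 − 1.667| = 0.233

III, II, I, IV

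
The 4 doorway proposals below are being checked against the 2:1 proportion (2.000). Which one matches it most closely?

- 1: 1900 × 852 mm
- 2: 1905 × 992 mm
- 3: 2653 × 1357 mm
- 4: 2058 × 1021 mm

Ratios (long/short): 1 ≈ 2.230; 2 ≈ 1.920; 3 ≈ 1.955; 4 ≈ 2.016.
2:1 ≈ 2.000; option 4 is nearest (Δ 0.016).

4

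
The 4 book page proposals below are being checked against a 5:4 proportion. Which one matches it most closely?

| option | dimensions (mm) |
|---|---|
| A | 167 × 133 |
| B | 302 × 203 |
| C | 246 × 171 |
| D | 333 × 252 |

Target 5:4 ≈ 1.250.
A: 1.256 (Δ0.006)  B: 1.488 (Δ0.238)  C: 1.439 (Δ0.189)  D: 1.321 (Δ0.071)

A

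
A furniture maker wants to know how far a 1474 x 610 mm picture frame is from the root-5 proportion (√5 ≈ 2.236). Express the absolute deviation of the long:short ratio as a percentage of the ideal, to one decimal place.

8.1%

Ratio = 1474 / 610 ≈ 2.4164.
Ideal root-5 ≈ 2.2361. |2.4164 − 2.2361| / 2.2361 ≈ 8.06% → 8.1%.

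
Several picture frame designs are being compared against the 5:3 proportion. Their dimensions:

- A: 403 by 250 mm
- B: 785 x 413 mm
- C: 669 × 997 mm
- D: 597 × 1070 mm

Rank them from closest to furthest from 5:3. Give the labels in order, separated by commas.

A, D, C, B

Ratios: A = 403 / 250 ≈ 1.612; B = 785 / 413 ≈ 1.901; C = 997 / 669 ≈ 1.490; D = 1070 / 597 ≈ 1.792.
|Δ from 1.667|: A 0.055; B 0.234; C 0.177; D 0.125.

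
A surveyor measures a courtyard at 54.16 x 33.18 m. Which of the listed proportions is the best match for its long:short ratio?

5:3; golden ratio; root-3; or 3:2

golden ratio

Ratio = 54.16 / 33.18 ≈ 1.632.
Distances: 5:3 1.667 (Δ 0.035); golden ratio 1.618 (Δ 0.014); root-3 1.732 (Δ 0.100); 3:2 1.500 (Δ 0.132).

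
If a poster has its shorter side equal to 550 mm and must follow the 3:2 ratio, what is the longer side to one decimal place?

825.0 mm

3:2 = 1.50000.
Longer side = 550 × 1.50000 ≈ 825.000 → 825.0 mm.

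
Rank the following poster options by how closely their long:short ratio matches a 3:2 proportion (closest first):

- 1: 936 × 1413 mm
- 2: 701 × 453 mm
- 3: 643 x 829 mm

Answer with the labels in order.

1, 2, 3

1: 1413/936 ≈ 1.510 → |1.510 − 1.500| = 0.010
2: 701/453 ≈ 1.547 → |1.547 − 1.500| = 0.047
3: 829/643 ≈ 1.289 → |1.289 − 1.500| = 0.211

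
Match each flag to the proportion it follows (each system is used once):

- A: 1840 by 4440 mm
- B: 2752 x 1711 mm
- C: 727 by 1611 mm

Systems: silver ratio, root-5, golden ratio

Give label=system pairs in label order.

Ratios: A ≈ 2.413; B ≈ 1.608; C ≈ 2.216.
Targets: silver ratio ≈ 2.414; root-5 ≈ 2.236; golden ratio ≈ 1.618.

A=silver ratio, B=golden ratio, C=root-5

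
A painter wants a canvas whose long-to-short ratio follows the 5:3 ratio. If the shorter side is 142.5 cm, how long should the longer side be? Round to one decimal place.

237.5 cm

5:3 ≈ 1.66667.
Longer side = 142.5 × 1.66667 ≈ 237.500 → 237.5 cm.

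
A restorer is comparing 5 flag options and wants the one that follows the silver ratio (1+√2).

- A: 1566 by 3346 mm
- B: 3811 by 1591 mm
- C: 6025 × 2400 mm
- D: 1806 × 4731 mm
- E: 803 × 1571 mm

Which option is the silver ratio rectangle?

B

Ratios (long/short): A ≈ 2.137; B ≈ 2.395; C ≈ 2.510; D ≈ 2.620; E ≈ 1.956.
silver ratio ≈ 2.414; option B is nearest (Δ 0.019).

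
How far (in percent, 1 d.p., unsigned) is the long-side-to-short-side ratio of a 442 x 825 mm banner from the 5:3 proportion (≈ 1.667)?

12.0%

Ratio = 825 / 442 ≈ 1.8665.
Ideal 5:3 ≈ 1.6667. |1.8665 − 1.6667| / 1.6667 ≈ 11.99% → 12.0%.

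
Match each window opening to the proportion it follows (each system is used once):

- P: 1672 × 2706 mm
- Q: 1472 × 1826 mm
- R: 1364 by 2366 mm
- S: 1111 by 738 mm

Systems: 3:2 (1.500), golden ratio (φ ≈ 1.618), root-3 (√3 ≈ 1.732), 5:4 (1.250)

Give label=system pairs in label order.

Ratios: P ≈ 1.618; Q ≈ 1.240; R ≈ 1.735; S ≈ 1.505.
Targets: 3:2 ≈ 1.500; golden ratio ≈ 1.618; root-3 ≈ 1.732; 5:4 ≈ 1.250.

P=golden ratio, Q=5:4, R=root-3, S=3:2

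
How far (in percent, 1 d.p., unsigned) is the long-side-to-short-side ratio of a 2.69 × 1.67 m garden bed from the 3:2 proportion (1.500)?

Ratio = 2.69 / 1.67 ≈ 1.6108.
Ideal 3:2 = 1.5000. |1.6108 − 1.5000| / 1.5000 ≈ 7.39% → 7.4%.

7.4%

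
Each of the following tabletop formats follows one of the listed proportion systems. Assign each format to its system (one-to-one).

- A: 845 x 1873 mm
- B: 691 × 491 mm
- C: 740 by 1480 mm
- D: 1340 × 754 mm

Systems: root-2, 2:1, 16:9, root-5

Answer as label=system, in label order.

A=root-5, B=root-2, C=2:1, D=16:9

A = 1873/845 ≈ 2.217 → root-5 (2.236)
B = 691/491 ≈ 1.407 → root-2 (1.414)
C = 1480/740 ≈ 2.000 → 2:1 (2.000)
D = 1340/754 ≈ 1.777 → 16:9 (1.778)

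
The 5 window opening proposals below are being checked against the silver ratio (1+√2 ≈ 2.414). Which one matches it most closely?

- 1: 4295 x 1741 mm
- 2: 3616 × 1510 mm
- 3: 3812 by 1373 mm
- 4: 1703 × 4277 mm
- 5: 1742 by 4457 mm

2

Target silver ratio ≈ 2.414.
1: 2.467 (Δ0.053)  2: 2.395 (Δ0.019)  3: 2.776 (Δ0.362)  4: 2.511 (Δ0.097)  5: 2.559 (Δ0.145)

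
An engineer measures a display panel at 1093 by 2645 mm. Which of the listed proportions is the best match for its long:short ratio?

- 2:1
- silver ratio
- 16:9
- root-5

silver ratio

Ratio = 2645 / 1093 ≈ 2.420.
Distances: 2:1 2.000 (Δ 0.420); silver ratio 2.414 (Δ 0.006); 16:9 1.778 (Δ 0.642); root-5 2.236 (Δ 0.184).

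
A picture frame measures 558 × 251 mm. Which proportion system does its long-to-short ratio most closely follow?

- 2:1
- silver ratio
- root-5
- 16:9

root-5

558/251 ≈ 2.223. Nearest candidates are root-5 (2.236, off by 0.013) and silver ratio (2.414, off by 0.191).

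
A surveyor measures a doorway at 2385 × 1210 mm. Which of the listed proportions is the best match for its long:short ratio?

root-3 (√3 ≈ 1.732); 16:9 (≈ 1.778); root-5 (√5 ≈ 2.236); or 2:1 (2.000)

Ratio = 2385 / 1210 ≈ 1.971.
Distances: root-3 1.732 (Δ 0.239); 16:9 1.778 (Δ 0.193); root-5 2.236 (Δ 0.265); 2:1 2.000 (Δ 0.029).

2:1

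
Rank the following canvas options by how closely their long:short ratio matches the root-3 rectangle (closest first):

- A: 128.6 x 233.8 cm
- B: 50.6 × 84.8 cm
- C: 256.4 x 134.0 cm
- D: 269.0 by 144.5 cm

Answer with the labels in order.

B, A, D, C

A: 233.8/128.6 ≈ 1.818 → |1.818 − 1.732| = 0.086
B: 84.8/50.6 ≈ 1.676 → |1.676 − 1.732| = 0.056
C: 256.4/134.0 ≈ 1.913 → |1.913 − 1.732| = 0.181
D: 269.0/144.5 ≈ 1.862 → |1.862 − 1.732| = 0.130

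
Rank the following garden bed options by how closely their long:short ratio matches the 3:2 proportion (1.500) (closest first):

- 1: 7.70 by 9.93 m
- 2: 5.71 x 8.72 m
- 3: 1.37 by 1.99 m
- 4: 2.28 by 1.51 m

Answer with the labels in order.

1: 9.93/7.70 ≈ 1.290 → |1.290 − 1.500| = 0.210
2: 8.72/5.71 ≈ 1.527 → |1.527 − 1.500| = 0.027
3: 1.99/1.37 ≈ 1.453 → |1.453 − 1.500| = 0.047
4: 2.28/1.51 ≈ 1.510 → |1.510 − 1.500| = 0.010

4, 2, 3, 1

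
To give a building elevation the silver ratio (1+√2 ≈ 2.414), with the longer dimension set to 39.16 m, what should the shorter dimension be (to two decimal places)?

16.22 m

silver ratio ≈ 2.41421.
Shorter side = 39.16 ÷ 2.41421 ≈ 16.2206 → 16.22 m.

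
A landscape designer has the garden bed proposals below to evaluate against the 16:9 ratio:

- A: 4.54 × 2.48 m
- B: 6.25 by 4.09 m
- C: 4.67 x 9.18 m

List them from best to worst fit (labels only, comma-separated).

A, C, B

A: 4.54/2.48 ≈ 1.831 → |1.831 − 1.778| = 0.053
B: 6.25/4.09 ≈ 1.528 → |1.528 − 1.778| = 0.250
C: 9.18/4.67 ≈ 1.966 → |1.966 − 1.778| = 0.188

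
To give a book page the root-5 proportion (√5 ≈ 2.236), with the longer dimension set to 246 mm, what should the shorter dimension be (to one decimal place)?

root-5 ≈ 2.23607.
Shorter side = 246 ÷ 2.23607 ≈ 110.014 → 110.0 mm.

110.0 mm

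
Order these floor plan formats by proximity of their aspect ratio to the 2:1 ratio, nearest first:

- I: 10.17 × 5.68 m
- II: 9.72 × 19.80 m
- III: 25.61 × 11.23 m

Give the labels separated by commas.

II, I, III

I: 10.17/5.68 ≈ 1.790 → |1.790 − 2.000| = 0.210
II: 19.80/9.72 ≈ 2.037 → |2.037 − 2.000| = 0.037
III: 25.61/11.23 ≈ 2.280 → |2.280 − 2.000| = 0.280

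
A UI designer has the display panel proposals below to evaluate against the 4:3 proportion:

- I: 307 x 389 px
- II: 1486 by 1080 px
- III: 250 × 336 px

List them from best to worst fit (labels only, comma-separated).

Ratios: I = 389 / 307 ≈ 1.267; II = 1486 / 1080 ≈ 1.376; III = 336 / 250 ≈ 1.344.
|Δ from 1.333|: I 0.066; II 0.043; III 0.011.

III, II, I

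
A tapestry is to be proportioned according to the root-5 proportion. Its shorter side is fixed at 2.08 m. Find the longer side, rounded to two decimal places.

4.65 m

root-5 ≈ 2.23607.
Longer side = 2.08 × 2.23607 ≈ 4.6510 → 4.65 m.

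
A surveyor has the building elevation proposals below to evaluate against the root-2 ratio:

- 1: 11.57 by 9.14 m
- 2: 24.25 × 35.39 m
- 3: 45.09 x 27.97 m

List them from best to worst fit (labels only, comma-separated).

1: 11.57/9.14 ≈ 1.266 → |1.266 − 1.414| = 0.148
2: 35.39/24.25 ≈ 1.459 → |1.459 − 1.414| = 0.045
3: 45.09/27.97 ≈ 1.612 → |1.612 − 1.414| = 0.198

2, 1, 3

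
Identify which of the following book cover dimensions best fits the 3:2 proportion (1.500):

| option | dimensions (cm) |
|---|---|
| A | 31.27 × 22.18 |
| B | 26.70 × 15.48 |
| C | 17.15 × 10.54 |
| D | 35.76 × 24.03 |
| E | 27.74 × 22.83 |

D

Ratios (long/short): A ≈ 1.410; B ≈ 1.725; C ≈ 1.627; D ≈ 1.488; E ≈ 1.215.
3:2 ≈ 1.500; option D is nearest (Δ 0.012).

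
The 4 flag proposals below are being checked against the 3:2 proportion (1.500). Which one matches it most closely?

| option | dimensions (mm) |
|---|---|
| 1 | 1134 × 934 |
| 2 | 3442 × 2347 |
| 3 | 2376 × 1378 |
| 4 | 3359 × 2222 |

4

Target 3:2 ≈ 1.500.
1: 1.214 (Δ0.286)  2: 1.467 (Δ0.033)  3: 1.724 (Δ0.224)  4: 1.512 (Δ0.012)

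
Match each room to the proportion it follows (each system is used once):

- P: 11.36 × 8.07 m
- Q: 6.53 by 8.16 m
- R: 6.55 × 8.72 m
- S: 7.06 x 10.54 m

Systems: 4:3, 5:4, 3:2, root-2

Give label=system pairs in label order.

P=root-2, Q=5:4, R=4:3, S=3:2

Ratios: P ≈ 1.408; Q ≈ 1.250; R ≈ 1.331; S ≈ 1.493.
Targets: 4:3 ≈ 1.333; 5:4 ≈ 1.250; 3:2 ≈ 1.500; root-2 ≈ 1.414.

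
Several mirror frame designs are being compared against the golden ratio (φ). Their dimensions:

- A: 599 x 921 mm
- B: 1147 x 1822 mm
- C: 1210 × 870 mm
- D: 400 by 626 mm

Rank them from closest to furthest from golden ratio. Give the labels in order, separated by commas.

B, D, A, C

Ratios: A = 921 / 599 ≈ 1.538; B = 1822 / 1147 ≈ 1.588; C = 1210 / 870 ≈ 1.391; D = 626 / 400 ≈ 1.565.
|Δ from 1.618|: A 0.080; B 0.030; C 0.227; D 0.053.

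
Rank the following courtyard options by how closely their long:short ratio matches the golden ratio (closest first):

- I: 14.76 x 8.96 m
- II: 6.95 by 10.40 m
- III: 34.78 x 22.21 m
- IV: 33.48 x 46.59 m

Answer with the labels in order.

Ratios: I = 14.76 / 8.96 ≈ 1.647; II = 10.40 / 6.95 ≈ 1.496; III = 34.78 / 22.21 ≈ 1.566; IV = 46.59 / 33.48 ≈ 1.392.
|Δ from 1.618|: I 0.029; II 0.122; III 0.052; IV 0.226.

I, III, II, IV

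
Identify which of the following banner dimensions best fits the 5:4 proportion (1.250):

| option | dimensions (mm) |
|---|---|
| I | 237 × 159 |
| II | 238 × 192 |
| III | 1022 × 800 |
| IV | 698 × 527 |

Target 5:4 ≈ 1.250.
I: 1.491 (Δ0.241)  II: 1.240 (Δ0.010)  III: 1.278 (Δ0.028)  IV: 1.324 (Δ0.074)

II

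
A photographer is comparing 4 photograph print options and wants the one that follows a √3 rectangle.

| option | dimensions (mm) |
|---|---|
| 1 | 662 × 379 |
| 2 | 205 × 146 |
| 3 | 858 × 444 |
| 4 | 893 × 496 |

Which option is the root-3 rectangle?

1

Target root-3 ≈ 1.732.
1: 1.747 (Δ0.015)  2: 1.404 (Δ0.328)  3: 1.932 (Δ0.200)  4: 1.800 (Δ0.068)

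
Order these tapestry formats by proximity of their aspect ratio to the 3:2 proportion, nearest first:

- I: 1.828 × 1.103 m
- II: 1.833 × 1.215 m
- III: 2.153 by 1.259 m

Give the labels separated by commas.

II, I, III

I: 1.828/1.103 ≈ 1.657 → |1.657 − 1.500| = 0.157
II: 1.833/1.215 ≈ 1.509 → |1.509 − 1.500| = 0.009
III: 2.153/1.259 ≈ 1.710 → |1.710 − 1.500| = 0.210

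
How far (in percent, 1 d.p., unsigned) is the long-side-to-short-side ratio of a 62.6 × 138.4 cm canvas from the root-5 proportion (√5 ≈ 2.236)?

1.1%

Ratio = 138.4 / 62.6 ≈ 2.2109.
Ideal root-5 ≈ 2.2361. |2.2109 − 2.2361| / 2.2361 ≈ 1.13% → 1.1%.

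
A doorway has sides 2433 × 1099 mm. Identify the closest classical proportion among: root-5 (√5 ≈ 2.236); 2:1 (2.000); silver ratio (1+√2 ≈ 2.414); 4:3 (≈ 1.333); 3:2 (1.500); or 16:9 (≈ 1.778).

Ratio = 2433 / 1099 ≈ 2.214.
Distances: root-5 2.236 (Δ 0.022); 2:1 2.000 (Δ 0.214); silver ratio 2.414 (Δ 0.200); 4:3 1.333 (Δ 0.881); 3:2 1.500 (Δ 0.714); 16:9 1.778 (Δ 0.436).

root-5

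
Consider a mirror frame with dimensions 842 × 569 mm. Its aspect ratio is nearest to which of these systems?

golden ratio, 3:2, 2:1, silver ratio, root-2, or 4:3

Ratio = 842 / 569 ≈ 1.480.
Distances: golden ratio 1.618 (Δ 0.138); 3:2 1.500 (Δ 0.020); 2:1 2.000 (Δ 0.520); silver ratio 2.414 (Δ 0.934); root-2 1.414 (Δ 0.066); 4:3 1.333 (Δ 0.147).

3:2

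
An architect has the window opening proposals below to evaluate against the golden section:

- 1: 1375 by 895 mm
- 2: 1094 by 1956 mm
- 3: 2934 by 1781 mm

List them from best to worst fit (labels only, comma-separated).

Ratios: 1 = 1375 / 895 ≈ 1.536; 2 = 1956 / 1094 ≈ 1.788; 3 = 2934 / 1781 ≈ 1.647.
|Δ from 1.618|: 1 0.082; 2 0.170; 3 0.029.

3, 1, 2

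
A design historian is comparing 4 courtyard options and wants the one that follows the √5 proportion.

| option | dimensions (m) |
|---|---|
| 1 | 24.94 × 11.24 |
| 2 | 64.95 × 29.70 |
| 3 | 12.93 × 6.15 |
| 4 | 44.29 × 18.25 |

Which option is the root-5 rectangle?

1

Ratios (long/short): 1 ≈ 2.219; 2 ≈ 2.187; 3 ≈ 2.102; 4 ≈ 2.427.
root-5 ≈ 2.236; option 1 is nearest (Δ 0.017).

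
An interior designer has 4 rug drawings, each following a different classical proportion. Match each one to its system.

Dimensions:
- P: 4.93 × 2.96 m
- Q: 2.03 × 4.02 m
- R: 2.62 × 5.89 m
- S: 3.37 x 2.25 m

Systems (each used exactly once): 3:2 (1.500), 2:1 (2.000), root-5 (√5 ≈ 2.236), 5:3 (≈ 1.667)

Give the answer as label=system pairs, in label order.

Ratios: P ≈ 1.666; Q ≈ 1.980; R ≈ 2.248; S ≈ 1.498.
Targets: 3:2 ≈ 1.500; 2:1 ≈ 2.000; root-5 ≈ 2.236; 5:3 ≈ 1.667.

P=5:3, Q=2:1, R=root-5, S=3:2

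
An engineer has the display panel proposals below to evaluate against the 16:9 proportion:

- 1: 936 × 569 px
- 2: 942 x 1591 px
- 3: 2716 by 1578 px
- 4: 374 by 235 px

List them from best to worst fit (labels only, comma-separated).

3, 2, 1, 4

Ratios: 1 = 936 / 569 ≈ 1.645; 2 = 1591 / 942 ≈ 1.689; 3 = 2716 / 1578 ≈ 1.721; 4 = 374 / 235 ≈ 1.591.
|Δ from 1.778|: 1 0.133; 2 0.089; 3 0.057; 4 0.187.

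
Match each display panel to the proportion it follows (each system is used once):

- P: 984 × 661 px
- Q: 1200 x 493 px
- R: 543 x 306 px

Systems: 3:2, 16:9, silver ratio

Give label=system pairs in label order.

P=3:2, Q=silver ratio, R=16:9

Ratios: P ≈ 1.489; Q ≈ 2.434; R ≈ 1.775.
Targets: 3:2 ≈ 1.500; 16:9 ≈ 1.778; silver ratio ≈ 2.414.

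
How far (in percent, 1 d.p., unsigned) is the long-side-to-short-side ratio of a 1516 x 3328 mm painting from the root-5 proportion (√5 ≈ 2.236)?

Ratio = 3328 / 1516 ≈ 2.1953.
Ideal root-5 ≈ 2.2361. |2.1953 − 2.2361| / 2.2361 ≈ 1.82% → 1.8%.

1.8%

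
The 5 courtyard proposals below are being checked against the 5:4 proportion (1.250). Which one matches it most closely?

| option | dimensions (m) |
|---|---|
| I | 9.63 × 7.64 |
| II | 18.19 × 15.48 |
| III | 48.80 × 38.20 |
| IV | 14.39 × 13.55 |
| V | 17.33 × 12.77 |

I

Target 5:4 ≈ 1.250.
I: 1.260 (Δ0.010)  II: 1.175 (Δ0.075)  III: 1.277 (Δ0.027)  IV: 1.062 (Δ0.188)  V: 1.357 (Δ0.107)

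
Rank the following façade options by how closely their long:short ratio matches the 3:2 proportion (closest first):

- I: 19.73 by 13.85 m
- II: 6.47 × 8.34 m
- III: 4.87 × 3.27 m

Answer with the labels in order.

Ratios: I = 19.73 / 13.85 ≈ 1.425; II = 8.34 / 6.47 ≈ 1.289; III = 4.87 / 3.27 ≈ 1.489.
|Δ from 1.500|: I 0.075; II 0.211; III 0.011.

III, I, II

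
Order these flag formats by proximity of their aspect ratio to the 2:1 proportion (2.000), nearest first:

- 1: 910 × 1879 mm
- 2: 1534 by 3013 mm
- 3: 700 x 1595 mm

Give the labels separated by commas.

2, 1, 3

Ratios: 1 = 1879 / 910 ≈ 2.065; 2 = 3013 / 1534 ≈ 1.964; 3 = 1595 / 700 ≈ 2.279.
|Δ from 2.000|: 1 0.065; 2 0.036; 3 0.279.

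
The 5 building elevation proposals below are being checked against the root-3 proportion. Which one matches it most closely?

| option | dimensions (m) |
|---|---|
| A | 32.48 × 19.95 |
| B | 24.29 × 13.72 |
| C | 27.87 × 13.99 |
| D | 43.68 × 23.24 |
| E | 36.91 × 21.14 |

E

Target root-3 ≈ 1.732.
A: 1.628 (Δ0.104)  B: 1.770 (Δ0.038)  C: 1.992 (Δ0.260)  D: 1.880 (Δ0.148)  E: 1.746 (Δ0.014)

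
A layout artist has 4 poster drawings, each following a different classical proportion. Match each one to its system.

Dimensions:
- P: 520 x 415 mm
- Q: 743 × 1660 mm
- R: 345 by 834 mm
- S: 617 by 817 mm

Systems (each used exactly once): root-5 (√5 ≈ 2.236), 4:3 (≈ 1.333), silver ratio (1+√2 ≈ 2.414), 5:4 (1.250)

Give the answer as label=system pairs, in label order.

P=5:4, Q=root-5, R=silver ratio, S=4:3

P = 520/415 ≈ 1.253 → 5:4 (1.250)
Q = 1660/743 ≈ 2.234 → root-5 (2.236)
R = 834/345 ≈ 2.417 → silver ratio (2.414)
S = 817/617 ≈ 1.324 → 4:3 (1.333)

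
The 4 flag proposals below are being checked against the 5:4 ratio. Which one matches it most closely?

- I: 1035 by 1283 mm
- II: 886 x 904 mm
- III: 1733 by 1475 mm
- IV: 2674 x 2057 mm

I

Ratios (long/short): I ≈ 1.240; II ≈ 1.020; III ≈ 1.175; IV ≈ 1.300.
5:4 ≈ 1.250; option I is nearest (Δ 0.010).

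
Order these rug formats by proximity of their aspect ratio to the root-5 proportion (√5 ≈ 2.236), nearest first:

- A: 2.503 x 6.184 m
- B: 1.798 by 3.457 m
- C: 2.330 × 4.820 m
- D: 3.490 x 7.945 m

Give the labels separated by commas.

D, C, A, B

A: 6.184/2.503 ≈ 2.471 → |2.471 − 2.236| = 0.235
B: 3.457/1.798 ≈ 1.923 → |1.923 − 2.236| = 0.313
C: 4.820/2.330 ≈ 2.069 → |2.069 − 2.236| = 0.167
D: 7.945/3.490 ≈ 2.277 → |2.277 − 2.236| = 0.041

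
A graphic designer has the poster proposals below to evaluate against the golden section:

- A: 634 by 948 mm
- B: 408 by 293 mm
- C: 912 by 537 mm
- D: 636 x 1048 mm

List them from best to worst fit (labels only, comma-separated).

Ratios: A = 948 / 634 ≈ 1.495; B = 408 / 293 ≈ 1.392; C = 912 / 537 ≈ 1.698; D = 1048 / 636 ≈ 1.648.
|Δ from 1.618|: A 0.123; B 0.226; C 0.080; D 0.030.

D, C, A, B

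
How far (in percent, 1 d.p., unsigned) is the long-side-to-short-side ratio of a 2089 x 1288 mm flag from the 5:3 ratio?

2.7%

Ratio = 2089 / 1288 ≈ 1.6219.
Ideal 5:3 ≈ 1.6667. |1.6219 − 1.6667| / 1.6667 ≈ 2.69% → 2.7%.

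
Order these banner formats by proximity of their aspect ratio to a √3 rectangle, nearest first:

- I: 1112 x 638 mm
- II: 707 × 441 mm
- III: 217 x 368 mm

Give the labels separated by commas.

I, III, II

I: 1112/638 ≈ 1.743 → |1.743 − 1.732| = 0.011
II: 707/441 ≈ 1.603 → |1.603 − 1.732| = 0.129
III: 368/217 ≈ 1.696 → |1.696 − 1.732| = 0.036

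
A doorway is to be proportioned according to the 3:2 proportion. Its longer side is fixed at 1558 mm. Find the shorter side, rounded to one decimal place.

1038.7 mm

3:2 = 1.50000.
Shorter side = 1558 ÷ 1.50000 ≈ 1038.667 → 1038.7 mm.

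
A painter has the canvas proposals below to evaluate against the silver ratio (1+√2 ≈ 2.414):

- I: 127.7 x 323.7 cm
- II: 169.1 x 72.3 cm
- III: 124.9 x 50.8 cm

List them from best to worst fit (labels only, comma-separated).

I: 323.7/127.7 ≈ 2.535 → |2.535 − 2.414| = 0.121
II: 169.1/72.3 ≈ 2.339 → |2.339 − 2.414| = 0.075
III: 124.9/50.8 ≈ 2.459 → |2.459 − 2.414| = 0.045

III, II, I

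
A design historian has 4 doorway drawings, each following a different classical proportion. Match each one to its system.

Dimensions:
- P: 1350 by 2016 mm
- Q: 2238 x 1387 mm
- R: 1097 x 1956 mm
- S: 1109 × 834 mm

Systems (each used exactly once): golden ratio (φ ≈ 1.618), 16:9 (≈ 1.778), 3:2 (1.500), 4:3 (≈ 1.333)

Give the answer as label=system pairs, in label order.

Ratios: P ≈ 1.493; Q ≈ 1.614; R ≈ 1.783; S ≈ 1.330.
Targets: golden ratio ≈ 1.618; 16:9 ≈ 1.778; 3:2 ≈ 1.500; 4:3 ≈ 1.333.

P=3:2, Q=golden ratio, R=16:9, S=4:3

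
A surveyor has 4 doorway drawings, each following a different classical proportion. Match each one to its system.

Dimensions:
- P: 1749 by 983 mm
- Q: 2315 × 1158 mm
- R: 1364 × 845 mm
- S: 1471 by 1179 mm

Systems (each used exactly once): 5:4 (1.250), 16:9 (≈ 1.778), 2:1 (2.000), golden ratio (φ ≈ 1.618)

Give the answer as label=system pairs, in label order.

P = 1749/983 ≈ 1.779 → 16:9 (1.778)
Q = 2315/1158 ≈ 1.999 → 2:1 (2.000)
R = 1364/845 ≈ 1.614 → golden ratio (1.618)
S = 1471/1179 ≈ 1.248 → 5:4 (1.250)

P=16:9, Q=2:1, R=golden ratio, S=5:4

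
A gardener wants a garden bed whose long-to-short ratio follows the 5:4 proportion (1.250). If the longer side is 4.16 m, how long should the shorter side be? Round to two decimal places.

5:4 = 1.25000.
Shorter side = 4.16 ÷ 1.25000 ≈ 3.3280 → 3.33 m.

3.33 m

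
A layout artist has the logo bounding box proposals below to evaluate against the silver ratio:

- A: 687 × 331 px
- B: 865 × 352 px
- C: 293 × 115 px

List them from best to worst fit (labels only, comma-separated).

B, C, A

Ratios: A = 687 / 331 ≈ 2.076; B = 865 / 352 ≈ 2.457; C = 293 / 115 ≈ 2.548.
|Δ from 2.414|: A 0.338; B 0.043; C 0.134.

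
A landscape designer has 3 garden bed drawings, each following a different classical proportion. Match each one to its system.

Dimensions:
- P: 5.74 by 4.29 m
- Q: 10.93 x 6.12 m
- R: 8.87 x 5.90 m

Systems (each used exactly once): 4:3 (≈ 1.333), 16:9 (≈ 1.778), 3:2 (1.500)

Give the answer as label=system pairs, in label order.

P=4:3, Q=16:9, R=3:2

Ratios: P ≈ 1.338; Q ≈ 1.786; R ≈ 1.503.
Targets: 4:3 ≈ 1.333; 16:9 ≈ 1.778; 3:2 ≈ 1.500.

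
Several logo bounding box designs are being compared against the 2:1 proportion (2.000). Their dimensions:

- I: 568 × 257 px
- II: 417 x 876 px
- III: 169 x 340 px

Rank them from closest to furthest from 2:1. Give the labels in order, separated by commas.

I: 568/257 ≈ 2.210 → |2.210 − 2.000| = 0.210
II: 876/417 ≈ 2.101 → |2.101 − 2.000| = 0.101
III: 340/169 ≈ 2.012 → |2.012 − 2.000| = 0.012

III, II, I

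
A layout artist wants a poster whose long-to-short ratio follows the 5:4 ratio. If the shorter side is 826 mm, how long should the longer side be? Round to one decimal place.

1032.5 mm

5:4 = 1.25000.
Longer side = 826 × 1.25000 ≈ 1032.500 → 1032.5 mm.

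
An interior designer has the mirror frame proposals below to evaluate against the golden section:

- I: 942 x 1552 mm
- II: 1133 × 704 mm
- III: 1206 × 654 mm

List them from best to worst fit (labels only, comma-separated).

II, I, III

I: 1552/942 ≈ 1.648 → |1.648 − 1.618| = 0.030
II: 1133/704 ≈ 1.609 → |1.609 − 1.618| = 0.009
III: 1206/654 ≈ 1.844 → |1.844 − 1.618| = 0.226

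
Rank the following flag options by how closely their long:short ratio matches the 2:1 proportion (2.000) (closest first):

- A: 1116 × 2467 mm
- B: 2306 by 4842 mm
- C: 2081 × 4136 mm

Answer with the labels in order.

Ratios: A = 2467 / 1116 ≈ 2.211; B = 4842 / 2306 ≈ 2.100; C = 4136 / 2081 ≈ 1.988.
|Δ from 2.000|: A 0.211; B 0.100; C 0.012.

C, B, A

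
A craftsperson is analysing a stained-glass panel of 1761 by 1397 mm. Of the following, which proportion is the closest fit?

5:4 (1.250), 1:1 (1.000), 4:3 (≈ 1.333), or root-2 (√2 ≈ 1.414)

1761/1397 ≈ 1.261. Nearest candidates are 5:4 (1.250, off by 0.011) and 4:3 (1.333, off by 0.072).

5:4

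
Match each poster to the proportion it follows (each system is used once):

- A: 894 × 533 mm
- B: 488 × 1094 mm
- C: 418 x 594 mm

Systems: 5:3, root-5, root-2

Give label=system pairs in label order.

A=5:3, B=root-5, C=root-2

Ratios: A ≈ 1.677; B ≈ 2.242; C ≈ 1.421.
Targets: 5:3 ≈ 1.667; root-5 ≈ 2.236; root-2 ≈ 1.414.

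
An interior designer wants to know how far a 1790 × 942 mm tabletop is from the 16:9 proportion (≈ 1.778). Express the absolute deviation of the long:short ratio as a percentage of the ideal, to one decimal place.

6.9%

Ratio = 1790 / 942 ≈ 1.9002.
Ideal 16:9 ≈ 1.7778. |1.9002 − 1.7778| / 1.7778 ≈ 6.88% → 6.9%.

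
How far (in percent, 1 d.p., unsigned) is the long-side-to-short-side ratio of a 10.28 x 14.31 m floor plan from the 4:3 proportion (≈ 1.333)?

4.4%

Ratio = 14.31 / 10.28 ≈ 1.3920.
Ideal 4:3 ≈ 1.3333. |1.3920 − 1.3333| / 1.3333 ≈ 4.40% → 4.4%.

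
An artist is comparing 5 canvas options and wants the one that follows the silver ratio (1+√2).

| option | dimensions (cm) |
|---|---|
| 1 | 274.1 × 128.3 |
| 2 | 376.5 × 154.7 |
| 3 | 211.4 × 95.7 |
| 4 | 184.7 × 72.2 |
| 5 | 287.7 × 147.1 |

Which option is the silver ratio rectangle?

Target silver ratio ≈ 2.414.
1: 2.136 (Δ0.278)  2: 2.434 (Δ0.020)  3: 2.209 (Δ0.205)  4: 2.558 (Δ0.144)  5: 1.956 (Δ0.458)

2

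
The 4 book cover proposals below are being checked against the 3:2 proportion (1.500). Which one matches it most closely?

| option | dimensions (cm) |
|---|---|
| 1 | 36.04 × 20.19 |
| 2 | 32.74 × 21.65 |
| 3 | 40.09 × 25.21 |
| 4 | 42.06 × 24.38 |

Ratios (long/short): 1 ≈ 1.785; 2 ≈ 1.512; 3 ≈ 1.590; 4 ≈ 1.725.
3:2 ≈ 1.500; option 2 is nearest (Δ 0.012).

2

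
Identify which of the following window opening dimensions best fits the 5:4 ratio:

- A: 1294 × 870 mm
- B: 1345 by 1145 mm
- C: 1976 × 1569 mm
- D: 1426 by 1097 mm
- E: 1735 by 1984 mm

C

Ratios (long/short): A ≈ 1.487; B ≈ 1.175; C ≈ 1.259; D ≈ 1.300; E ≈ 1.144.
5:4 ≈ 1.250; option C is nearest (Δ 0.009).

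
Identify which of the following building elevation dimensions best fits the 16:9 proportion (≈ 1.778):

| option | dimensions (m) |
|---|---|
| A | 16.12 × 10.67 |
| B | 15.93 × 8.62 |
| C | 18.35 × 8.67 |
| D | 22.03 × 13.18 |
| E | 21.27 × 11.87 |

Target 16:9 ≈ 1.778.
A: 1.511 (Δ0.267)  B: 1.848 (Δ0.070)  C: 2.116 (Δ0.338)  D: 1.671 (Δ0.107)  E: 1.792 (Δ0.014)

E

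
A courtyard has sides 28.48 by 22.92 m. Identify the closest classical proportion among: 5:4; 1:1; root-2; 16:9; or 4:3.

5:4

Ratio = 28.48 / 22.92 ≈ 1.243.
Distances: 5:4 1.250 (Δ 0.007); 1:1 1.000 (Δ 0.243); root-2 1.414 (Δ 0.171); 16:9 1.778 (Δ 0.535); 4:3 1.333 (Δ 0.090).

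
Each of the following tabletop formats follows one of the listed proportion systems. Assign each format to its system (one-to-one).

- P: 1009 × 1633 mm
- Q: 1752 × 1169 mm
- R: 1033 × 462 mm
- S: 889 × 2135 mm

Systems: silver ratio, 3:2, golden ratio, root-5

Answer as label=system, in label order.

P=golden ratio, Q=3:2, R=root-5, S=silver ratio

P = 1633/1009 ≈ 1.618 → golden ratio (1.618)
Q = 1752/1169 ≈ 1.499 → 3:2 (1.500)
R = 1033/462 ≈ 2.236 → root-5 (2.236)
S = 2135/889 ≈ 2.402 → silver ratio (2.414)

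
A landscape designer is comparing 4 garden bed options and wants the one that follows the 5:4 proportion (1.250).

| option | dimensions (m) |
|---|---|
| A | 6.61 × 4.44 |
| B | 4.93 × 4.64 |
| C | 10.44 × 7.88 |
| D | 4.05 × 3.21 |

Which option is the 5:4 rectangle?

Ratios (long/short): A ≈ 1.489; B ≈ 1.062; C ≈ 1.325; D ≈ 1.262.
5:4 ≈ 1.250; option D is nearest (Δ 0.012).

D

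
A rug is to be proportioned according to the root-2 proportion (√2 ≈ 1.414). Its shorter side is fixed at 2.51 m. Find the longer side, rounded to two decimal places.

root-2 ≈ 1.41421.
Longer side = 2.51 × 1.41421 ≈ 3.5497 → 3.55 m.

3.55 m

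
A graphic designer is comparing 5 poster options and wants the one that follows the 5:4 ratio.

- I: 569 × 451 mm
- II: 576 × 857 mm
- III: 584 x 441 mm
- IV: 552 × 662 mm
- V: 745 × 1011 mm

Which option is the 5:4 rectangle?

I

Target 5:4 ≈ 1.250.
I: 1.262 (Δ0.012)  II: 1.488 (Δ0.238)  III: 1.324 (Δ0.074)  IV: 1.199 (Δ0.051)  V: 1.357 (Δ0.107)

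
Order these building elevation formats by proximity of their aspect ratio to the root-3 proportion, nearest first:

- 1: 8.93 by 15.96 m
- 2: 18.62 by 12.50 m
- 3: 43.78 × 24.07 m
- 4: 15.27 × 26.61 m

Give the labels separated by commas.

4, 1, 3, 2

1: 15.96/8.93 ≈ 1.787 → |1.787 − 1.732| = 0.055
2: 18.62/12.50 ≈ 1.490 → |1.490 − 1.732| = 0.242
3: 43.78/24.07 ≈ 1.819 → |1.819 − 1.732| = 0.087
4: 26.61/15.27 ≈ 1.743 → |1.743 − 1.732| = 0.011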